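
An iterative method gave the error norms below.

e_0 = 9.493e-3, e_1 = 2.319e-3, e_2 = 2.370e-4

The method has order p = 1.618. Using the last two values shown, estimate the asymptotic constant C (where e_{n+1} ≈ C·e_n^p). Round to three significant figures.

C ≈ e_2 / e_1^1.618
  = 2.370e-4 / (2.319e-3)^1.618
  = 2.370e-4 / 5.45829e-05 ≈ 4.342

4.34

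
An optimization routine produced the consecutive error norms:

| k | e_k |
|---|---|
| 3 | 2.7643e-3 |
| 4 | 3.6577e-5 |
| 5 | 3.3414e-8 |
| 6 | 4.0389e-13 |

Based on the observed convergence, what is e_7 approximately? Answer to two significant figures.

4.5e-21

First estimate the order: p ≈ ln(e_6/e_5) / ln(e_5/e_4) = ln(4.0389e-13/3.3414e-8)/ln(3.3414e-8/3.6577e-5) = ln(1.20874e-05)/ln(0.000913525) ≈ 1.6180.
Then e_7 ≈ e_6·(e_6/e_5)^p = 4.0389e-13·(1.20874e-05)^1.6180 = 4.0389e-13·1.10462e-08 ≈ 4.461e-21.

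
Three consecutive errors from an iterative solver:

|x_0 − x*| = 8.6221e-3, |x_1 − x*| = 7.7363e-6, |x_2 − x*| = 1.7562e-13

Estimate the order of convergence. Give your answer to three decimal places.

2.509

p ≈ ln(|x_2 − x*|/|x_1 − x*|) / ln(|x_1 − x*|/|x_0 − x*|)
  = ln(1.7562e-13/7.7363e-6) / ln(7.7363e-6/8.6221e-3)
  = ln(2.27008e-08) / ln(0.000897264)
  = -17.600866 / -7.016160 ≈ 2.508618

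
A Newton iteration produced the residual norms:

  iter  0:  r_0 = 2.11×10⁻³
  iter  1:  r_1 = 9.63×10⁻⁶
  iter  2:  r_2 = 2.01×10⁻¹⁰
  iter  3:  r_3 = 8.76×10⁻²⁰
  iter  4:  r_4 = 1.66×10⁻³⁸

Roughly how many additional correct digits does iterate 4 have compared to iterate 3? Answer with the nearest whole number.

19

Digits gained ≈ log₁₀(r_3/r_4) = log₁₀(8.76×10⁻²⁰/1.66×10⁻³⁸) = log₁₀(5.27711e+18) ≈ 18.722.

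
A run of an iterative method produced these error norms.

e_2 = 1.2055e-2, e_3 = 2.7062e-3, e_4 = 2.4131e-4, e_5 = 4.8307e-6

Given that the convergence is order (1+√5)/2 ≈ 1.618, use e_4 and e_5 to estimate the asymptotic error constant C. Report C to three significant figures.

C ≈ e_5 / e_4^1.618
  = 4.8307e-6 / (2.4131e-4)^1.618
  = 4.8307e-6 / 1.40284e-06 ≈ 3.4435

3.44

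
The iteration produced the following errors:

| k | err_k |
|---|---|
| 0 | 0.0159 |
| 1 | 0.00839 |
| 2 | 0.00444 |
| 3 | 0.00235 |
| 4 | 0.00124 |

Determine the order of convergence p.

1

Consecutive ratios: err_4/err_3 = 0.00124/0.00235 = 0.52766, err_3/err_2 = 0.00235/0.00444 = 0.529279.
p ≈ ln(0.52766)/ln(0.529279) = -0.6393/-0.6362 ≈ 1.00.
So the convergence is linear (order 1).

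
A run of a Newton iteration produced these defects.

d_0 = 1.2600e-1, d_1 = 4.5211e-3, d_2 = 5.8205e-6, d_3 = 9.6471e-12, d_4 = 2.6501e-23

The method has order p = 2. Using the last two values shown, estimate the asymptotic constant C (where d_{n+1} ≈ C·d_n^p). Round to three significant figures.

0.285

C ≈ d_4 / d_3^2
  = 2.6501e-23 / (9.6471e-12)^2
  = 2.6501e-23 / 9.30665e-23 ≈ 0.28475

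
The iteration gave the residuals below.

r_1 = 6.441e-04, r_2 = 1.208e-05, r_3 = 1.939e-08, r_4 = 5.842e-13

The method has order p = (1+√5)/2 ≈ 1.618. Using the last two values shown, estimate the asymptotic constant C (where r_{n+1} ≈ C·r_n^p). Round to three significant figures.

1.76

C ≈ r_4 / r_3^1.618
  = 5.842e-13 / (1.939e-08)^1.618
  = 5.842e-13 / 3.32124e-13 ≈ 1.759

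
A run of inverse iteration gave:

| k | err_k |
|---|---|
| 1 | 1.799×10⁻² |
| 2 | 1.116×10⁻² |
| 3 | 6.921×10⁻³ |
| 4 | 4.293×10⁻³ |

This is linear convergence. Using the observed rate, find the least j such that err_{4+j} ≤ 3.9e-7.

20

Rate ρ ≈ err_4/err_3 = 4.293×10⁻³/6.921×10⁻³ = 0.6203.
After j more steps, err_{4+j} ≈ 4.293×10⁻³·ρ^j; need ρ^j ≤ 3.9e-7/4.293×10⁻³ = 9.08456e-05.
j ≥ ln(9.08456e-05)/ln(0.6203) = -9.3063/-0.47755 = 19.488.
So 20 more iterations are needed.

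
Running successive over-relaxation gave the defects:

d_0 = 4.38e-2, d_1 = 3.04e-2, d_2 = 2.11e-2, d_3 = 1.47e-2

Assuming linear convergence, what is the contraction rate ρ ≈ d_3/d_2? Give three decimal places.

0.697

ρ ≈ d_3/d_2 = 1.47e-2/2.11e-2 = 0.69668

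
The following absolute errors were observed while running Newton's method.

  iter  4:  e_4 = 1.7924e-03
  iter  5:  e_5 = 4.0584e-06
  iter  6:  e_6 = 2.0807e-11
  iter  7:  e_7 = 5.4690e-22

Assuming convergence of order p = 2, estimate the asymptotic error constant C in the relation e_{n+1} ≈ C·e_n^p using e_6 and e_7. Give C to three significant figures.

C ≈ e_7 / e_6^2
  = 5.4690e-22 / (2.0807e-11)^2
  = 5.4690e-22 / 4.32931e-22 ≈ 1.2632

1.26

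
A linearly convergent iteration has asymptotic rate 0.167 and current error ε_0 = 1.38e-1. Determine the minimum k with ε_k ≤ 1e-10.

After k steps, ε_k ≈ 1.38e-1·0.167^k.
Need 0.167^k ≤ 1e-10/1.38e-1 = 7.24638e-10.
k ≥ ln(7.24638e-10)/ln(0.167) = -21.0453/-1.78976 = 11.759.
Smallest integer k = 12.

12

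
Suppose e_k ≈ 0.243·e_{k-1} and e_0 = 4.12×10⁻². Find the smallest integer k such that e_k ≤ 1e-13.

19

After k steps, e_k ≈ 4.12×10⁻²·0.243^k.
Need 0.243^k ≤ 1e-13/4.12×10⁻² = 2.42718e-12.
k ≥ ln(2.42718e-12)/ln(0.243) = -26.7443/-1.41469 = 18.905.
Smallest integer k = 19.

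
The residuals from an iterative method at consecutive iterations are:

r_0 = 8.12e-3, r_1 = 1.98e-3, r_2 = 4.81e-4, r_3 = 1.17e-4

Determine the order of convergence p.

Consecutive ratios: r_3/r_2 = 1.17e-4/4.81e-4 = 0.243243, r_2/r_1 = 4.81e-4/1.98e-3 = 0.242929.
p ≈ ln(0.243243)/ln(0.242929) = -1.4137/-1.4150 ≈ 1.00.
So the convergence is linear (order 1).

1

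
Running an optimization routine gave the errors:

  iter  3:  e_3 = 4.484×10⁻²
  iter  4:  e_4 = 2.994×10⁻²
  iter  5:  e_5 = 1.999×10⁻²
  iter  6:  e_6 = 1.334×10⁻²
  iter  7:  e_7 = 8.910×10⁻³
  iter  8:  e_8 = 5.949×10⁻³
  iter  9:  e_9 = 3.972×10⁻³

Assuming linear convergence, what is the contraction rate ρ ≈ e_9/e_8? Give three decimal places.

ρ ≈ e_9/e_8 = 3.972×10⁻³/5.949×10⁻³ = 0.66768

0.668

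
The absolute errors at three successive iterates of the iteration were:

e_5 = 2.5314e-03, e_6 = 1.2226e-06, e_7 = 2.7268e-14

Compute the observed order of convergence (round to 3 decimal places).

p ≈ ln(e_7/e_6) / ln(e_6/e_5)
  = ln(2.7268e-14/1.2226e-06) / ln(1.2226e-06/2.5314e-03)
  = ln(2.23033e-08) / ln(0.000482974)
  = -17.618531 / -7.635548 ≈ 2.307435

2.307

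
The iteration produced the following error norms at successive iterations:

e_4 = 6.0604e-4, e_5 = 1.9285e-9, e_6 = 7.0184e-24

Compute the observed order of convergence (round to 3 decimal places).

2.627

p ≈ ln(e_6/e_5) / ln(e_5/e_4)
  = ln(7.0184e-24/1.9285e-9) / ln(1.9285e-9/6.0604e-4)
  = ln(3.63931e-15) / ln(3.18213e-06)
  = -33.246982 / -12.657960 ≈ 2.626567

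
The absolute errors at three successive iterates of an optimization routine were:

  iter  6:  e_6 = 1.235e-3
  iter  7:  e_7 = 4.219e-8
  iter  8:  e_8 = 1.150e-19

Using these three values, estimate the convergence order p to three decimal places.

p ≈ ln(e_8/e_7) / ln(e_7/e_6)
  = ln(1.150e-19/4.219e-8) / ln(4.219e-8/1.235e-3)
  = ln(2.72576e-12) / ln(3.41619e-05)
  = -26.628274 / -10.284400 ≈ 2.589191

2.589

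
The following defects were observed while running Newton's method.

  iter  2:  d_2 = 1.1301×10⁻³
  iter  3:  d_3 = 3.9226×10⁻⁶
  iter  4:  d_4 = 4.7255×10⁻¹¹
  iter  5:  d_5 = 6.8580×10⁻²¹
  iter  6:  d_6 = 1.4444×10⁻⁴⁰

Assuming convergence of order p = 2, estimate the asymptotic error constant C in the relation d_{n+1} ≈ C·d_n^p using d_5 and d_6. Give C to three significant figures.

3.07

C ≈ d_6 / d_5^2
  = 1.4444×10⁻⁴⁰ / (6.8580×10⁻²¹)^2
  = 1.4444×10⁻⁴⁰ / 4.70322e-41 ≈ 3.0711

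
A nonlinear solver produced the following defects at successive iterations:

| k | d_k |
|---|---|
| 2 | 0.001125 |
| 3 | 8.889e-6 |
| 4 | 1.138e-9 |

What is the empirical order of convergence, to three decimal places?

p ≈ ln(d_4/d_3) / ln(d_3/d_2)
  = ln(1.138e-9/8.889e-6) / ln(8.889e-6/0.001125)
  = ln(0.000128023) / ln(0.00790133)
  = -8.963301 / -4.840724 ≈ 1.851645

1.852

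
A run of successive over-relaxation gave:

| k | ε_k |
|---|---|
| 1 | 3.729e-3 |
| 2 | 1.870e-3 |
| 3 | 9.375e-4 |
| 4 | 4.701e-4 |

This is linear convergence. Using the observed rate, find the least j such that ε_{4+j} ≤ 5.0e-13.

Rate ρ ≈ ε_4/ε_3 = 4.701e-4/9.375e-4 = 0.5014.
After j more steps, ε_{4+j} ≈ 4.701e-4·ρ^j; need ρ^j ≤ 5.0e-13/4.701e-4 = 1.0636e-09.
j ≥ ln(1.0636e-09)/ln(0.5014) = -20.6616/-0.69035 = 29.929.
So 30 more iterations are needed.

30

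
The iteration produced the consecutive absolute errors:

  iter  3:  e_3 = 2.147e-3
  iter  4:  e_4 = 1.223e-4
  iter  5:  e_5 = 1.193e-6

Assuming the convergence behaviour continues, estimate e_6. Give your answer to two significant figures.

First estimate the order: p ≈ ln(e_5/e_4) / ln(e_4/e_3) = ln(1.193e-6/1.223e-4)/ln(1.223e-4/2.147e-3) = ln(0.0097547)/ln(0.0569632) ≈ 1.6159.
Then e_6 ≈ e_5·(e_5/e_4)^p = 1.193e-6·(0.0097547)^1.6159 = 1.193e-6·0.00056334 ≈ 6.721e-10.

6.7e-10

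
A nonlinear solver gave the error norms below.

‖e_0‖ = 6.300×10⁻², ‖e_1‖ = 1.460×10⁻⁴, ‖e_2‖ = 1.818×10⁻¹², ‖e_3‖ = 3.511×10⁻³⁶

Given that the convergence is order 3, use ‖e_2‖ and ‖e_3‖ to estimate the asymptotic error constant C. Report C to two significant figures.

C ≈ ‖e_3‖ / ‖e_2‖^3
  = 3.511×10⁻³⁶ / (1.818×10⁻¹²)^3
  = 3.511×10⁻³⁶ / 6.00872e-36 ≈ 0.58432

0.58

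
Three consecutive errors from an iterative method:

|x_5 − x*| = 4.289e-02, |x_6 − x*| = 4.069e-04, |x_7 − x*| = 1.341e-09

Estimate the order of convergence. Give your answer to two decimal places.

p ≈ ln(|x_7 − x*|/|x_6 − x*|) / ln(|x_6 − x*|/|x_5 − x*|)
  = ln(1.341e-09/4.069e-04) / ln(4.069e-04/4.289e-02)
  = ln(3.29565e-06) / ln(0.00948706)
  = -12.62291 / -4.65783 ≈ 2.71004

2.71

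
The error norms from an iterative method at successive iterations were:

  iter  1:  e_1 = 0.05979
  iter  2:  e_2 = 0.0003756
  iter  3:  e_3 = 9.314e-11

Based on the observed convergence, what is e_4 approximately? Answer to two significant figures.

First estimate the order: p ≈ ln(e_3/e_2) / ln(e_2/e_1) = ln(9.314e-11/0.0003756)/ln(0.0003756/0.05979) = ln(2.47977e-07)/ln(0.00628199) ≈ 2.9999.
Then e_4 ≈ e_3·(e_3/e_2)^p = 9.314e-11·(2.47977e-07)^2.9999 = 9.314e-11·1.5272e-20 ≈ 1.422e-30.

1.4e-30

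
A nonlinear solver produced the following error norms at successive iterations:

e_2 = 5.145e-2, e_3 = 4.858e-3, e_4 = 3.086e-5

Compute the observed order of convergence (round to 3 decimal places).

2.144

p ≈ ln(e_4/e_3) / ln(e_3/e_2)
  = ln(3.086e-5/4.858e-3) / ln(4.858e-3/5.145e-2)
  = ln(0.00635241) / ln(0.0944218)
  = -5.058921 / -2.359983 ≈ 2.143626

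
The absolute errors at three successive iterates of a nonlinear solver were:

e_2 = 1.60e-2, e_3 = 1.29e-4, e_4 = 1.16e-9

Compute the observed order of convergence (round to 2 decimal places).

2.41

p ≈ ln(e_4/e_3) / ln(e_3/e_2)
  = ln(1.16e-9/1.29e-4) / ln(1.29e-4/1.60e-2)
  = ln(8.99225e-06) / ln(0.0080625)
  = -11.61915 / -4.82053 ≈ 2.41035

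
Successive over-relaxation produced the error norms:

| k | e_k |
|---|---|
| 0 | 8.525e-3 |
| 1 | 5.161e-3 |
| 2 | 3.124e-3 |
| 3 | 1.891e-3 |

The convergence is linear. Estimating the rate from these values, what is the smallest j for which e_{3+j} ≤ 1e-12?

Rate ρ ≈ e_3/e_2 = 1.891e-3/3.124e-3 = 0.6053.
After j more steps, e_{3+j} ≈ 1.891e-3·ρ^j; need ρ^j ≤ 1e-12/1.891e-3 = 5.28821e-10.
j ≥ ln(5.28821e-10)/ln(0.6053) = -21.3604/-0.50203 = 42.548.
So 43 more iterations are needed.

43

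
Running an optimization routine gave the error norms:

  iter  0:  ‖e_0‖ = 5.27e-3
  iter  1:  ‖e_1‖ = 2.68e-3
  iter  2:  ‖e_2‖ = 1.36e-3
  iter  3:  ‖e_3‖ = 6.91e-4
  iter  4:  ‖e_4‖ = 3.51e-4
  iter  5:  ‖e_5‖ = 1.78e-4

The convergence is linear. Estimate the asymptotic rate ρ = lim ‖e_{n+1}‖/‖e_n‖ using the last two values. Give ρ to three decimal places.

0.507

ρ ≈ ‖e_5‖/‖e_4‖ = 1.78e-4/3.51e-4 = 0.50712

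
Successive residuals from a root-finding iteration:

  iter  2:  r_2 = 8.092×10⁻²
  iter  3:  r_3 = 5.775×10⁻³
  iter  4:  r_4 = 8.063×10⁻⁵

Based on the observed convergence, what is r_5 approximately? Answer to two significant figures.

First estimate the order: p ≈ ln(r_4/r_3) / ln(r_3/r_2) = ln(8.063×10⁻⁵/5.775×10⁻³)/ln(5.775×10⁻³/8.092×10⁻²) = ln(0.0139619)/ln(0.0713668) ≈ 1.6180.
Then r_5 ≈ r_4·(r_4/r_3)^p = 8.063×10⁻⁵·(0.0139619)^1.6180 = 8.063×10⁻⁵·0.000996599 ≈ 8.036e-08.

8.0e-8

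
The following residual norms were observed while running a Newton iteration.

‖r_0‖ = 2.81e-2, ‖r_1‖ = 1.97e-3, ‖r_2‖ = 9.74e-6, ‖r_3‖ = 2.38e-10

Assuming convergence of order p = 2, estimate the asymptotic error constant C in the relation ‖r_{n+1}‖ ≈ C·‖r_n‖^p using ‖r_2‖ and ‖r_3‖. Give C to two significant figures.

2.5

C ≈ ‖r_3‖ / ‖r_2‖^2
  = 2.38e-10 / (9.74e-6)^2
  = 2.38e-10 / 9.48676e-11 ≈ 2.5088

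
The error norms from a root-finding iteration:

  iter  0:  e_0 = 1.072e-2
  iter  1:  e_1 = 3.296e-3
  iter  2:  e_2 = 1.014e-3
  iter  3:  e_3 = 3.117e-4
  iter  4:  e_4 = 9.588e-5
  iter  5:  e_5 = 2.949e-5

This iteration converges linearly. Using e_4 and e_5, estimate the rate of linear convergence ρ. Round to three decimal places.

ρ ≈ e_5/e_4 = 2.949e-5/9.588e-5 = 0.30757

0.308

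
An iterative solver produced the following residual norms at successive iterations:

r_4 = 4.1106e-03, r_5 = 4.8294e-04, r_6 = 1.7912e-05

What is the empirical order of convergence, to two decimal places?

1.54

p ≈ ln(r_6/r_5) / ln(r_5/r_4)
  = ln(1.7912e-05/4.8294e-04) / ln(4.8294e-04/4.1106e-03)
  = ln(0.0370895) / ln(0.117486)
  = -3.29442 / -2.14144 ≈ 1.53841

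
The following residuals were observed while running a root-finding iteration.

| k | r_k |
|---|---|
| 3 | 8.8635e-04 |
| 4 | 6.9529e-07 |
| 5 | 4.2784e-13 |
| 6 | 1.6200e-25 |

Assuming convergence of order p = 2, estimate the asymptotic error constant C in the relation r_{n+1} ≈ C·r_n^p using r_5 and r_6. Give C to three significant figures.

C ≈ r_6 / r_5^2
  = 1.6200e-25 / (4.2784e-13)^2
  = 1.6200e-25 / 1.83047e-25 ≈ 0.88502

0.885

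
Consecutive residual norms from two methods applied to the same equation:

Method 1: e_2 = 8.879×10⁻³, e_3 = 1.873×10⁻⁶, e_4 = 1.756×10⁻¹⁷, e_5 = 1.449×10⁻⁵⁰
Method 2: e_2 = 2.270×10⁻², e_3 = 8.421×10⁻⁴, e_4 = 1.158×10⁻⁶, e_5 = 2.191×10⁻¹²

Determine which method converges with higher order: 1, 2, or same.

1

Method 1: p ≈ ln(1.449×10⁻⁵⁰/1.756×10⁻¹⁷)/ln(1.756×10⁻¹⁷/1.873×10⁻⁶) ≈ 3.00.
Method 2: p ≈ ln(2.191×10⁻¹²/1.158×10⁻⁶)/ln(1.158×10⁻⁶/8.421×10⁻⁴) ≈ 2.00.
Method 1 has the higher order (≈3.0 vs ≈2.0).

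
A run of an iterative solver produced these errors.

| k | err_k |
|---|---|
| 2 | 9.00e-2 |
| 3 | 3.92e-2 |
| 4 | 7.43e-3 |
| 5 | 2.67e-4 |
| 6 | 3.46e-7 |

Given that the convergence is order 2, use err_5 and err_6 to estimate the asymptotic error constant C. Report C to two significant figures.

C ≈ err_6 / err_5^2
  = 3.46e-7 / (2.67e-4)^2
  = 3.46e-7 / 7.1289e-08 ≈ 4.8535

4.9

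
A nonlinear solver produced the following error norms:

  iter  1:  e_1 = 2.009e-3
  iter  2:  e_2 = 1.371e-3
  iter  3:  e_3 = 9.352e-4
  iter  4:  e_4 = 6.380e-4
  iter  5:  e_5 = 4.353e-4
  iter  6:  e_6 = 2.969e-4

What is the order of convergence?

1

Consecutive ratios: e_6/e_5 = 2.969e-4/4.353e-4 = 0.682058, e_5/e_4 = 4.353e-4/6.380e-4 = 0.682288.
p ≈ ln(0.682058)/ln(0.682288) = -0.3826/-0.3823 ≈ 1.00.
So the convergence is linear (order 1).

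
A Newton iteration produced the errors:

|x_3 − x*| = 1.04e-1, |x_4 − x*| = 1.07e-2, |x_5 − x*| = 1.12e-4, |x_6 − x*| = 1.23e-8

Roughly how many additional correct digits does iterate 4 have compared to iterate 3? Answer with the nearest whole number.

1

Digits gained ≈ log₁₀(|x_3 − x*|/|x_4 − x*|) = log₁₀(1.04e-1/1.07e-2) = log₁₀(9.71963) ≈ 0.988.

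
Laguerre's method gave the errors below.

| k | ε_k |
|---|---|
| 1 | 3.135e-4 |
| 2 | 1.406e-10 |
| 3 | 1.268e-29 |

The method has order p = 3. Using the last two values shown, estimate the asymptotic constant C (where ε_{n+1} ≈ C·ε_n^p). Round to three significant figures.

C ≈ ε_3 / ε_2^3
  = 1.268e-29 / (1.406e-10)^3
  = 1.268e-29 / 2.77943e-30 ≈ 4.5621

4.56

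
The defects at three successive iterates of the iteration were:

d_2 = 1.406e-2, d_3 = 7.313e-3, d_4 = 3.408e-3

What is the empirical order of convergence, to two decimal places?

p ≈ ln(d_4/d_3) / ln(d_3/d_2)
  = ln(3.408e-3/7.313e-3) / ln(7.313e-3/1.406e-2)
  = ln(0.466019) / ln(0.520128)
  = -0.76353 / -0.65368 ≈ 1.16805

1.17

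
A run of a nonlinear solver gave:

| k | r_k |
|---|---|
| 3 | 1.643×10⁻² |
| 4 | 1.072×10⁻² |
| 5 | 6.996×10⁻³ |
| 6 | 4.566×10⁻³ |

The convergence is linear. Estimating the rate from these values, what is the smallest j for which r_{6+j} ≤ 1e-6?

Rate ρ ≈ r_6/r_5 = 4.566×10⁻³/6.996×10⁻³ = 0.6527.
After j more steps, r_{6+j} ≈ 4.566×10⁻³·ρ^j; need ρ^j ≤ 1e-6/4.566×10⁻³ = 0.00021901.
j ≥ ln(0.00021901)/ln(0.6527) = -8.4264/-0.42664 = 19.751.
So 20 more iterations are needed.

20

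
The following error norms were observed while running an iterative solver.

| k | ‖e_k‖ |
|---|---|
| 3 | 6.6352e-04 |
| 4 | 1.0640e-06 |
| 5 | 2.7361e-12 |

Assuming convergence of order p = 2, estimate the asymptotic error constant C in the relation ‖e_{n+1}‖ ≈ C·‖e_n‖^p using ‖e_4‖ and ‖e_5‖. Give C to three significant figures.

2.42

C ≈ ‖e_5‖ / ‖e_4‖^2
  = 2.7361e-12 / (1.0640e-06)^2
  = 2.7361e-12 / 1.1321e-12 ≈ 2.4168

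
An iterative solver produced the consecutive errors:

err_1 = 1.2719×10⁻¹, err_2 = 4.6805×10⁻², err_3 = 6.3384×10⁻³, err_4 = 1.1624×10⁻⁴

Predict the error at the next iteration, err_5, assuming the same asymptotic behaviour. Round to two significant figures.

3.9e-8

First estimate the order: p ≈ ln(err_4/err_3) / ln(err_3/err_2) = ln(1.1624×10⁻⁴/6.3384×10⁻³)/ln(6.3384×10⁻³/4.6805×10⁻²) = ln(0.018339)/ln(0.135421) ≈ 2.0000.
Then err_5 ≈ err_4·(err_4/err_3)^p = 1.1624×10⁻⁴·(0.018339)^2.0000 = 1.1624×10⁻⁴·0.000336319 ≈ 3.909e-08.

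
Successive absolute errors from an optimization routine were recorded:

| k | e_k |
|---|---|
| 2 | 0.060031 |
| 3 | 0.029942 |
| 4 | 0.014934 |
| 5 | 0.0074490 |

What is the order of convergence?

1

Consecutive ratios: e_5/e_4 = 0.0074490/0.014934 = 0.498795, e_4/e_3 = 0.014934/0.029942 = 0.498764.
p ≈ ln(0.498795)/ln(0.498764) = -0.6956/-0.6956 ≈ 1.00.
So the convergence is linear (order 1).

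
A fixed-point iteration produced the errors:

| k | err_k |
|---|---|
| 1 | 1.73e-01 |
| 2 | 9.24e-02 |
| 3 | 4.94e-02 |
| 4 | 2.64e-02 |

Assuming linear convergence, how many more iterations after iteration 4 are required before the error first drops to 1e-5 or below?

Rate ρ ≈ err_4/err_3 = 2.64e-02/4.94e-02 = 0.5344.
After j more steps, err_{4+j} ≈ 2.64e-02·ρ^j; need ρ^j ≤ 1e-5/2.64e-02 = 0.000378788.
j ≥ ln(0.000378788)/ln(0.5344) = -7.8785/-0.62661 = 12.573.
So 13 more iterations are needed.

13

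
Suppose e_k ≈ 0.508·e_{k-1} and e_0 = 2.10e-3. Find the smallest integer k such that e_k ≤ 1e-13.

After k steps, e_k ≈ 2.10e-3·0.508^k.
Need 0.508^k ≤ 1e-13/2.10e-3 = 4.7619e-11.
k ≥ ln(4.7619e-11)/ln(0.508) = -23.7678/-0.67727 = 35.094.
Smallest integer k = 36.

36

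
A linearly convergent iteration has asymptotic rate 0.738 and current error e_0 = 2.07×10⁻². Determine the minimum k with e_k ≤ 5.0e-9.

After k steps, e_k ≈ 2.07×10⁻²·0.738^k.
Need 0.738^k ≤ 5.0e-9/2.07×10⁻² = 2.41546e-07.
k ≥ ln(2.41546e-07)/ln(0.738) = -15.2362/-0.30381 = 50.150.
Smallest integer k = 51.

51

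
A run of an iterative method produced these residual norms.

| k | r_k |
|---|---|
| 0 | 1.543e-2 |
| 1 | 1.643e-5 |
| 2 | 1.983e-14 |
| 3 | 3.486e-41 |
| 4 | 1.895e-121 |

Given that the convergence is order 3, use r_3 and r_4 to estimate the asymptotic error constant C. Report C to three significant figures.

4.47

C ≈ r_4 / r_3^3
  = 1.895e-121 / (3.486e-41)^3
  = 1.895e-121 / 4.23626e-122 ≈ 4.4733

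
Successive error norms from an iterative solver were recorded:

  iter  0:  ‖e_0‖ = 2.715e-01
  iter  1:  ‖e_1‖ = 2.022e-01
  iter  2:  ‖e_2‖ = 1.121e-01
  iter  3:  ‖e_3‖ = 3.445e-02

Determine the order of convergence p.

Consecutive ratios: ‖e_3‖/‖e_2‖ = 3.445e-02/1.121e-01 = 0.307315, ‖e_2‖/‖e_1‖ = 1.121e-01/2.022e-01 = 0.554402.
p ≈ ln(0.307315)/ln(0.554402) = -1.1799/-0.5899 ≈ 2.00.
So the convergence is quadratic (order 2).

2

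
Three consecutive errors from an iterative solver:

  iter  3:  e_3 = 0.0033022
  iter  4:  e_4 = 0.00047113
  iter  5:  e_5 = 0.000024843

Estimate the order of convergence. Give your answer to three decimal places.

p ≈ ln(e_5/e_4) / ln(e_4/e_3)
  = ln(0.000024843/0.00047113) / ln(0.00047113/0.0033022)
  = ln(0.0527307) / ln(0.142672)
  = -2.942557 / -1.947207 ≈ 1.511168

1.511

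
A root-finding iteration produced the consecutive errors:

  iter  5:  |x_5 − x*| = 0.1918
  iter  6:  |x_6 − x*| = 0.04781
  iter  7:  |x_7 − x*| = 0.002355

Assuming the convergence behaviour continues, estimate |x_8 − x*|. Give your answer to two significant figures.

3.5e-6

First estimate the order: p ≈ ln(|x_7 − x*|/|x_6 − x*|) / ln(|x_6 − x*|/|x_5 − x*|) = ln(0.002355/0.04781)/ln(0.04781/0.1918) = ln(0.0492575)/ln(0.24927) ≈ 2.1672.
Then |x_8 − x*| ≈ |x_7 − x*|·(|x_7 − x*|/|x_6 − x*|)^p = 0.002355·(0.0492575)^2.1672 = 0.002355·0.00146665 ≈ 3.454e-06.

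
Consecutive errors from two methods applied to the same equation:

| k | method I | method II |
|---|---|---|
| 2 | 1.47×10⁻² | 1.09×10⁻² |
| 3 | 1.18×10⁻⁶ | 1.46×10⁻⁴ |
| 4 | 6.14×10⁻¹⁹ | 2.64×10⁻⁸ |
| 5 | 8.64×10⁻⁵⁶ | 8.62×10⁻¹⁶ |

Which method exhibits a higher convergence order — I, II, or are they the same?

Method I: p ≈ ln(8.64×10⁻⁵⁶/6.14×10⁻¹⁹)/ln(6.14×10⁻¹⁹/1.18×10⁻⁶) ≈ 3.00.
Method II: p ≈ ln(8.62×10⁻¹⁶/2.64×10⁻⁸)/ln(2.64×10⁻⁸/1.46×10⁻⁴) ≈ 2.00.
Method I has the higher order (≈3.0 vs ≈2.0).

I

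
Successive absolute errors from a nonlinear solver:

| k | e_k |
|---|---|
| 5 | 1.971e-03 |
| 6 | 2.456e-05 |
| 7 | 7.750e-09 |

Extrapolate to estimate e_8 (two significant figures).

2.8e-15

First estimate the order: p ≈ ln(e_7/e_6) / ln(e_6/e_5) = ln(7.750e-09/2.456e-05)/ln(2.456e-05/1.971e-03) = ln(0.000315554)/ln(0.0124607) ≈ 1.8383.
Then e_8 ≈ e_7·(e_7/e_6)^p = 7.750e-09·(0.000315554)^1.8383 = 7.750e-09·3.66646e-07 ≈ 2.842e-15.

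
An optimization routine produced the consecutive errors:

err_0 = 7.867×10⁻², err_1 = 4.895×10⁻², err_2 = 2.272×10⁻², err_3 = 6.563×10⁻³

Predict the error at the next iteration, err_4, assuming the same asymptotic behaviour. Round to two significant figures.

8.8e-4

First estimate the order: p ≈ ln(err_3/err_2) / ln(err_2/err_1) = ln(6.563×10⁻³/2.272×10⁻²)/ln(2.272×10⁻²/4.895×10⁻²) = ln(0.288864)/ln(0.464147) ≈ 1.6179.
Then err_4 ≈ err_3·(err_3/err_2)^p = 6.563×10⁻³·(0.288864)^1.6179 = 6.563×10⁻³·0.134108 ≈ 0.0008802.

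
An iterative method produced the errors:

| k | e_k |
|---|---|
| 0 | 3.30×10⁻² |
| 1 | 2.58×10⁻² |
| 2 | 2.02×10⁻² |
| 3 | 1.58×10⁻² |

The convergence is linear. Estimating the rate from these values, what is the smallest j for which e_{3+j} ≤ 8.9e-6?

Rate ρ ≈ e_3/e_2 = 1.58×10⁻²/2.02×10⁻² = 0.7822.
After j more steps, e_{3+j} ≈ 1.58×10⁻²·ρ^j; need ρ^j ≤ 8.9e-6/1.58×10⁻² = 0.000563291.
j ≥ ln(0.000563291)/ln(0.7822) = -7.4817/-0.24564 = 30.458.
So 31 more iterations are needed.

31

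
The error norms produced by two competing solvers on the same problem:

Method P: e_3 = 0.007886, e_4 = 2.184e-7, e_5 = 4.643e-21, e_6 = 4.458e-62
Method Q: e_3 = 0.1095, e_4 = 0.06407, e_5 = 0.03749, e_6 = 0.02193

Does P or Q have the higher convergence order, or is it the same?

P

Method P: p ≈ ln(4.458e-62/4.643e-21)/ln(4.643e-21/2.184e-7) ≈ 3.00.
Method Q: p ≈ ln(0.02193/0.03749)/ln(0.03749/0.06407) ≈ 1.00.
Method P has the higher order (≈3.0 vs ≈1.0).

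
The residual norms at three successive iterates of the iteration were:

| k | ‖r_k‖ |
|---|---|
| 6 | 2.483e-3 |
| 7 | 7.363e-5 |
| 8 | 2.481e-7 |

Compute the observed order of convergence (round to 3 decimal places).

p ≈ ln(‖r_8‖/‖r_7‖) / ln(‖r_7‖/‖r_6‖)
  = ln(2.481e-7/7.363e-5) / ln(7.363e-5/2.483e-3)
  = ln(0.00336955) / ln(0.0296536)
  = -5.692976 / -3.518172 ≈ 1.618163

1.618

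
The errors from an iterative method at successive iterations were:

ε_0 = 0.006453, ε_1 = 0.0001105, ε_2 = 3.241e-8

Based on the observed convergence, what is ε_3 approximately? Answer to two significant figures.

2.8e-15

First estimate the order: p ≈ ln(ε_2/ε_1) / ln(ε_1/ε_0) = ln(3.241e-8/0.0001105)/ln(0.0001105/0.006453) = ln(0.000293303)/ln(0.0171238) ≈ 1.9999.
Then ε_3 ≈ ε_2·(ε_2/ε_1)^p = 3.241e-8·(0.000293303)^1.9999 = 3.241e-8·8.60967e-08 ≈ 2.79e-15.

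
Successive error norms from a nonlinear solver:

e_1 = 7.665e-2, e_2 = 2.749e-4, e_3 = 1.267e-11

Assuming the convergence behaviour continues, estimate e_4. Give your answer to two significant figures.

First estimate the order: p ≈ ln(e_3/e_2) / ln(e_2/e_1) = ln(1.267e-11/2.749e-4)/ln(2.749e-4/7.665e-2) = ln(4.60895e-08)/ln(0.00358643) ≈ 3.0002.
Then e_4 ≈ e_3·(e_3/e_2)^p = 1.267e-11·(4.60895e-08)^3.0002 = 1.267e-11·9.7575e-23 ≈ 1.236e-33.

1.2e-33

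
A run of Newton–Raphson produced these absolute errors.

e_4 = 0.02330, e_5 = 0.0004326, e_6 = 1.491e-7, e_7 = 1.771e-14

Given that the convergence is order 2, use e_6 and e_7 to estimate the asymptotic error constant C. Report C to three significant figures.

0.797

C ≈ e_7 / e_6^2
  = 1.771e-14 / (1.491e-7)^2
  = 1.771e-14 / 2.22308e-14 ≈ 0.79664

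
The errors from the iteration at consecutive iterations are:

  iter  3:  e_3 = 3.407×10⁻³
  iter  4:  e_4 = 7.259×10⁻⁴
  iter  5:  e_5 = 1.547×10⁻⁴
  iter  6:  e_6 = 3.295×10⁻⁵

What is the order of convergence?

1

Consecutive ratios: e_6/e_5 = 3.295×10⁻⁵/1.547×10⁻⁴ = 0.212993, e_5/e_4 = 1.547×10⁻⁴/7.259×10⁻⁴ = 0.213115.
p ≈ ln(0.212993)/ln(0.213115) = -1.5465/-1.5459 ≈ 1.00.
So the convergence is linear (order 1).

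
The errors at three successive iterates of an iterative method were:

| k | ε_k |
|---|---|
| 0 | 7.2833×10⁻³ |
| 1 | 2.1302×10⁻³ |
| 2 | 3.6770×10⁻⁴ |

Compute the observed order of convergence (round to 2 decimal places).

1.43

p ≈ ln(ε_2/ε_1) / ln(ε_1/ε_0)
  = ln(3.6770×10⁻⁴/2.1302×10⁻³) / ln(2.1302×10⁻³/7.2833×10⁻³)
  = ln(0.172613) / ln(0.292477)
  = -1.75670 / -1.22937 ≈ 1.42894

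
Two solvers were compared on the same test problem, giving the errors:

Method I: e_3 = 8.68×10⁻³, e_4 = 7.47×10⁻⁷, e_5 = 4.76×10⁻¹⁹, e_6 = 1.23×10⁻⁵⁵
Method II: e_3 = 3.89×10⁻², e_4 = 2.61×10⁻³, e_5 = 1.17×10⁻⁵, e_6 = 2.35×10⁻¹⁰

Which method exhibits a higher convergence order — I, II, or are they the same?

Method I: p ≈ ln(1.23×10⁻⁵⁵/4.76×10⁻¹⁹)/ln(4.76×10⁻¹⁹/7.47×10⁻⁷) ≈ 3.00.
Method II: p ≈ ln(2.35×10⁻¹⁰/1.17×10⁻⁵)/ln(1.17×10⁻⁵/2.61×10⁻³) ≈ 2.00.
Method I has the higher order (≈3.0 vs ≈2.0).

I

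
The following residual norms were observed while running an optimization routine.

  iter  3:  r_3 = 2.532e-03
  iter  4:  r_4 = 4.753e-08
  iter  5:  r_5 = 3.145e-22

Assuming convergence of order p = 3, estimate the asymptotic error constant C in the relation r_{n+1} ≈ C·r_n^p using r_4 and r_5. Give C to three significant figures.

C ≈ r_5 / r_4^3
  = 3.145e-22 / (4.753e-08)^3
  = 3.145e-22 / 1.07375e-22 ≈ 2.929

2.93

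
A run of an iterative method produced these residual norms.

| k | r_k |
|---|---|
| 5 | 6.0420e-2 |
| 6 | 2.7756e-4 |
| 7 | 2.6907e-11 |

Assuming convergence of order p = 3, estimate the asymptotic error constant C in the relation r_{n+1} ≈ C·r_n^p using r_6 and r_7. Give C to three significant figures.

C ≈ r_7 / r_6^3
  = 2.6907e-11 / (2.7756e-4)^3
  = 2.6907e-11 / 2.13831e-11 ≈ 1.2583

1.26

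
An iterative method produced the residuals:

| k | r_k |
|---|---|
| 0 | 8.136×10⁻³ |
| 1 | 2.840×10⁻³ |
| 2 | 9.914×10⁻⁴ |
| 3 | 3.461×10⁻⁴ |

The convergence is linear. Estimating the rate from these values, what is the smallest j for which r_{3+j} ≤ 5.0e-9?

11

Rate ρ ≈ r_3/r_2 = 3.461×10⁻⁴/9.914×10⁻⁴ = 0.3491.
After j more steps, r_{3+j} ≈ 3.461×10⁻⁴·ρ^j; need ρ^j ≤ 5.0e-9/3.461×10⁻⁴ = 1.44467e-05.
j ≥ ln(1.44467e-05)/ln(0.3491) = -11.1450/-1.05240 = 10.590.
So 11 more iterations are needed.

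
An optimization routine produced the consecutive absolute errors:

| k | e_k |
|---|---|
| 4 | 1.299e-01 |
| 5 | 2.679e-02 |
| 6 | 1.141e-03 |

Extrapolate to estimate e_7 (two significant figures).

2.1e-6

First estimate the order: p ≈ ln(e_6/e_5) / ln(e_5/e_4) = ln(1.141e-03/2.679e-02)/ln(2.679e-02/1.299e-01) = ln(0.0425905)/ln(0.206236) ≈ 1.9991.
Then e_7 ≈ e_6·(e_6/e_5)^p = 1.141e-03·(0.0425905)^1.9991 = 1.141e-03·0.00181911 ≈ 2.076e-06.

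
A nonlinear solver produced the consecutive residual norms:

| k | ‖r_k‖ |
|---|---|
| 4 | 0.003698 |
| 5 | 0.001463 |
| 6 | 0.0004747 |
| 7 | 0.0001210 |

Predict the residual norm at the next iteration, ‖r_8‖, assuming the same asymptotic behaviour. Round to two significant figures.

2.3e-5

First estimate the order: p ≈ ln(‖r_7‖/‖r_6‖) / ln(‖r_6‖/‖r_5‖) = ln(0.0001210/0.0004747)/ln(0.0004747/0.001463) = ln(0.254898)/ln(0.32447) ≈ 1.2144.
Then ‖r_8‖ ≈ ‖r_7‖·(‖r_7‖/‖r_6‖)^p = 0.0001210·(0.254898)^1.2144 = 0.0001210·0.190148 ≈ 2.301e-05.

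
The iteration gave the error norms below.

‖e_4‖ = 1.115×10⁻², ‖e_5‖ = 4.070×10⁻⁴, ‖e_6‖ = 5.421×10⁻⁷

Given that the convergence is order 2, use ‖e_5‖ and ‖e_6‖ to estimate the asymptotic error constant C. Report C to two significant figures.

3.3

C ≈ ‖e_6‖ / ‖e_5‖^2
  = 5.421×10⁻⁷ / (4.070×10⁻⁴)^2
  = 5.421×10⁻⁷ / 1.65649e-07 ≈ 3.2726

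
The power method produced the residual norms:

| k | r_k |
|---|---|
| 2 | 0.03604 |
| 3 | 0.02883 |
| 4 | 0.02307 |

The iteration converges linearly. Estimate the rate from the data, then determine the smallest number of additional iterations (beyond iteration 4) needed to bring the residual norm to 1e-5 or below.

Rate ρ ≈ r_4/r_3 = 0.02307/0.02883 = 0.8002.
After j more steps, r_{4+j} ≈ 0.02307·ρ^j; need ρ^j ≤ 1e-5/0.02307 = 0.000433463.
j ≥ ln(0.000433463)/ln(0.8002) = -7.7437/-0.22289 = 34.742.
So 35 more iterations are needed.

35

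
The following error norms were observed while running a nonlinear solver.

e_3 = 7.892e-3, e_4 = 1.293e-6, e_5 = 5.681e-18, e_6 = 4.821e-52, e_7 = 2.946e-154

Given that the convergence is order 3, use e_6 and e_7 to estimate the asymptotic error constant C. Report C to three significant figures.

2.63

C ≈ e_7 / e_6^3
  = 2.946e-154 / (4.821e-52)^3
  = 2.946e-154 / 1.1205e-154 ≈ 2.6292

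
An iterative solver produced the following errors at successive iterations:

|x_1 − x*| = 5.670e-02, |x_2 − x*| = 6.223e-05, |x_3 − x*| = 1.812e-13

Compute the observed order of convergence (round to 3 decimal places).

2.884

p ≈ ln(|x_3 − x*|/|x_2 − x*|) / ln(|x_2 − x*|/|x_1 − x*|)
  = ln(1.812e-13/6.223e-05) / ln(6.223e-05/5.670e-02)
  = ln(2.91178e-09) / ln(0.00109753)
  = -19.654501 / -6.814693 ≈ 2.884136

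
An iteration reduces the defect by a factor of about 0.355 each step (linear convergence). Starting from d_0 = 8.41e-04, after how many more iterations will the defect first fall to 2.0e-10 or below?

After k steps, d_k ≈ 8.41e-04·0.355^k.
Need 0.355^k ≤ 2.0e-10/8.41e-04 = 2.37812e-07.
k ≥ ln(2.37812e-07)/ln(0.355) = -15.2518/-1.03564 = 14.727.
Smallest integer k = 15.

15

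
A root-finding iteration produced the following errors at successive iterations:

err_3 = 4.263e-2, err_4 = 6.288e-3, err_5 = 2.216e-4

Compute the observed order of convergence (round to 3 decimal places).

p ≈ ln(err_5/err_4) / ln(err_4/err_3)
  = ln(2.216e-4/6.288e-3) / ln(6.288e-3/4.263e-2)
  = ln(0.0352417) / ln(0.147502)
  = -3.345525 / -1.913914 ≈ 1.748002

1.748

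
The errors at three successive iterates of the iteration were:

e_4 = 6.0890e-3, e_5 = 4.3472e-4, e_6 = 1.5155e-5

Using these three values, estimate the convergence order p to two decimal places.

1.27

p ≈ ln(e_6/e_5) / ln(e_5/e_4)
  = ln(1.5155e-5/4.3472e-4) / ln(4.3472e-4/6.0890e-3)
  = ln(0.0348615) / ln(0.0713943)
  = -3.35637 / -2.63954 ≈ 1.27157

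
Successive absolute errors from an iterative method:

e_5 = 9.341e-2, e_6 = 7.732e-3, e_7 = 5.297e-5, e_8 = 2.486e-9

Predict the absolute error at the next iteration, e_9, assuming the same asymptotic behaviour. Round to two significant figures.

First estimate the order: p ≈ ln(e_8/e_7) / ln(e_7/e_6) = ln(2.486e-9/5.297e-5)/ln(5.297e-5/7.732e-3) = ln(4.69322e-05)/ln(0.00685075) ≈ 2.0000.
Then e_9 ≈ e_8·(e_8/e_7)^p = 2.486e-9·(4.69322e-05)^2.0000 = 2.486e-9·2.20263e-09 ≈ 5.476e-18.

5.5e-18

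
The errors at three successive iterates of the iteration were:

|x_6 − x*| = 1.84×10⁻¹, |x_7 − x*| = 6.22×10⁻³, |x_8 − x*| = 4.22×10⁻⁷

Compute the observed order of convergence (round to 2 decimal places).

2.83

p ≈ ln(|x_8 − x*|/|x_7 − x*|) / ln(|x_7 − x*|/|x_6 − x*|)
  = ln(4.22×10⁻⁷/6.22×10⁻³) / ln(6.22×10⁻³/1.84×10⁻¹)
  = ln(6.78457e-05) / ln(0.0338043)
  = -9.59827 / -3.38717 ≈ 2.83371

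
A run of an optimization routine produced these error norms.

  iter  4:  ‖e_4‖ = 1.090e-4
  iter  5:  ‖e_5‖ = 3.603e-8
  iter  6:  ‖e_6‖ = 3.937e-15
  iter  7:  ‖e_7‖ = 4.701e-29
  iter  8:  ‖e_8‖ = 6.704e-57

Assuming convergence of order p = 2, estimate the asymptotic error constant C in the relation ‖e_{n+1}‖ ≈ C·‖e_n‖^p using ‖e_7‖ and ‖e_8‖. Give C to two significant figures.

C ≈ ‖e_8‖ / ‖e_7‖^2
  = 6.704e-57 / (4.701e-29)^2
  = 6.704e-57 / 2.20994e-57 ≈ 3.0336

3.0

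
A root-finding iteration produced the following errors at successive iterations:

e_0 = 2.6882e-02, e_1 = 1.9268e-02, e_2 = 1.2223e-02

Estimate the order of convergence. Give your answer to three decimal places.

1.367

p ≈ ln(e_2/e_1) / ln(e_1/e_0)
  = ln(1.2223e-02/1.9268e-02) / ln(1.9268e-02/2.6882e-02)
  = ln(0.634368) / ln(0.716762)
  = -0.455126 / -0.333011 ≈ 1.366700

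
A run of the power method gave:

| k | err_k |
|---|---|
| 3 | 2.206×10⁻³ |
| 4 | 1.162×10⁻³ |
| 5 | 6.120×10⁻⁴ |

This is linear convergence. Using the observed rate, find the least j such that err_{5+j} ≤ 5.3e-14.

37

Rate ρ ≈ err_5/err_4 = 6.120×10⁻⁴/1.162×10⁻³ = 0.5267.
After j more steps, err_{5+j} ≈ 6.120×10⁻⁴·ρ^j; need ρ^j ≤ 5.3e-14/6.120×10⁻⁴ = 8.66013e-11.
j ≥ ln(8.66013e-11)/ln(0.5267) = -23.1697/-0.64112 = 36.139.
So 37 more iterations are needed.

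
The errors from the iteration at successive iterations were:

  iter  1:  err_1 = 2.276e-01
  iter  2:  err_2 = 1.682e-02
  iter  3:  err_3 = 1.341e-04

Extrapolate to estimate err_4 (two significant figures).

1.7e-8

First estimate the order: p ≈ ln(err_3/err_2) / ln(err_2/err_1) = ln(1.341e-04/1.682e-02)/ln(1.682e-02/2.276e-01) = ln(0.00797265)/ln(0.0739016) ≈ 1.8548.
Then err_4 ≈ err_3·(err_3/err_2)^p = 1.341e-04·(0.00797265)^1.8548 = 1.341e-04·0.000128201 ≈ 1.719e-08.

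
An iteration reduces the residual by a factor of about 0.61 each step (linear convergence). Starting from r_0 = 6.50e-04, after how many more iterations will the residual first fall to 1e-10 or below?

32

After k steps, r_k ≈ 6.50e-04·0.61^k.
Need 0.61^k ≤ 1e-10/6.50e-04 = 1.53846e-07.
k ≥ ln(1.53846e-07)/ln(0.61) = -15.6873/-0.49430 = 31.736.
Smallest integer k = 32.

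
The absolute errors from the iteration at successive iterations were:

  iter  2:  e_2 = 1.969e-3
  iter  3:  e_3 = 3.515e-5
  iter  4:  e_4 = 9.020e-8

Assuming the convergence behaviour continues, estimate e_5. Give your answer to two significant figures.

1.3e-11

First estimate the order: p ≈ ln(e_4/e_3) / ln(e_3/e_2) = ln(9.020e-8/3.515e-5)/ln(3.515e-5/1.969e-3) = ln(0.00256615)/ln(0.0178517) ≈ 1.4818.
Then e_5 ≈ e_4·(e_4/e_3)^p = 9.020e-8·(0.00256615)^1.4818 = 9.020e-8·0.000144902 ≈ 1.307e-11.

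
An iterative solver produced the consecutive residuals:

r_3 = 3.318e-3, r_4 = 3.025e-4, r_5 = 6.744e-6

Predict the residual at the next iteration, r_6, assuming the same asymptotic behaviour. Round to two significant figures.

First estimate the order: p ≈ ln(r_5/r_4) / ln(r_4/r_3) = ln(6.744e-6/3.025e-4)/ln(3.025e-4/3.318e-3) = ln(0.0222942)/ln(0.0911694) ≈ 1.5880.
Then r_6 ≈ r_5·(r_5/r_4)^p = 6.744e-6·(0.0222942)^1.5880 = 6.744e-6·0.00238193 ≈ 1.606e-08.

1.6e-8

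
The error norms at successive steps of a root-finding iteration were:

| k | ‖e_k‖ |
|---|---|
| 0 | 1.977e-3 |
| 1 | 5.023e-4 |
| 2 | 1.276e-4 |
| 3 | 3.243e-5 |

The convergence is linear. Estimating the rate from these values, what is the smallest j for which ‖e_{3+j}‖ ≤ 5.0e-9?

Rate ρ ≈ ‖e_3‖/‖e_2‖ = 3.243e-5/1.276e-4 = 0.2542.
After j more steps, ‖e_{3+j}‖ ≈ 3.243e-5·ρ^j; need ρ^j ≤ 5.0e-9/3.243e-5 = 0.000154178.
j ≥ ln(0.000154178)/ln(0.2542) = -8.7774/-1.36963 = 6.409.
So 7 more iterations are needed.

7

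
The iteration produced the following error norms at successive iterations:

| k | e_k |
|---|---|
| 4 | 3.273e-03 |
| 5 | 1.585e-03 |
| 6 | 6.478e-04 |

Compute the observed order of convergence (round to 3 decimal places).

p ≈ ln(e_6/e_5) / ln(e_5/e_4)
  = ln(6.478e-04/1.585e-03) / ln(1.585e-03/3.273e-03)
  = ln(0.408707) / ln(0.484265)
  = -0.894757 / -0.725123 ≈ 1.233938

1.234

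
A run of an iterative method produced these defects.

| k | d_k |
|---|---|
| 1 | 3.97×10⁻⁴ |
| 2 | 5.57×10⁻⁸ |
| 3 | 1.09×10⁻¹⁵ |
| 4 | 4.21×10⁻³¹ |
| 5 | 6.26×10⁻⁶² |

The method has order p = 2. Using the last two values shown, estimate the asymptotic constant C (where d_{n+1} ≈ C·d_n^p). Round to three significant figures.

C ≈ d_5 / d_4^2
  = 6.26×10⁻⁶² / (4.21×10⁻³¹)^2
  = 6.26×10⁻⁶² / 1.77241e-61 ≈ 0.35319

0.353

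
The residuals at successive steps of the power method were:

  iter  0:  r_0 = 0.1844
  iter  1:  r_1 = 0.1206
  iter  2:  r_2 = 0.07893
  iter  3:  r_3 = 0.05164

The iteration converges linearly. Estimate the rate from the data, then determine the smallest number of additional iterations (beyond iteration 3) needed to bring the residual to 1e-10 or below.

Rate ρ ≈ r_3/r_2 = 0.05164/0.07893 = 0.6543.
After j more steps, r_{3+j} ≈ 0.05164·ρ^j; need ρ^j ≤ 1e-10/0.05164 = 1.93648e-09.
j ≥ ln(1.93648e-09)/ln(0.6543) = -20.0624/-0.42419 = 47.296.
So 48 more iterations are needed.

48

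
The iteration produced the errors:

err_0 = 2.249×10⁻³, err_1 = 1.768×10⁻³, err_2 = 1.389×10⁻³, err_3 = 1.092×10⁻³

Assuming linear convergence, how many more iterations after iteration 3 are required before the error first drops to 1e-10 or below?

68

Rate ρ ≈ err_3/err_2 = 1.092×10⁻³/1.389×10⁻³ = 0.7862.
After j more steps, err_{3+j} ≈ 1.092×10⁻³·ρ^j; need ρ^j ≤ 1e-10/1.092×10⁻³ = 9.15751e-08.
j ≥ ln(9.15751e-08)/ln(0.7862) = -16.2061/-0.24054 = 67.374.
So 68 more iterations are needed.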